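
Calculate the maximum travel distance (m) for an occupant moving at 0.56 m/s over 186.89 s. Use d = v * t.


d = 0.56 * 186.89 = 104.66 m

104.66 m


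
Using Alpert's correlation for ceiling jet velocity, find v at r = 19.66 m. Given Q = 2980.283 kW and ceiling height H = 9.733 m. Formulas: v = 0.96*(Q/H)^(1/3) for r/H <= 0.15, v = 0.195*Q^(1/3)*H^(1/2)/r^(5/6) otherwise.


r/H = 19.66 / 9.733 = 2.0199
r/H > 0.15, so v = 0.195*Q^(1/3)*H^(1/2)/r^(5/6)
Q^(1/3) = 14.391
H^(1/2) = 3.1198
r^(5/6) = 11.967
v = 0.195 * 14.391 * 3.1198 / 11.967 = 0.73157 m/s

0.73157 m/s


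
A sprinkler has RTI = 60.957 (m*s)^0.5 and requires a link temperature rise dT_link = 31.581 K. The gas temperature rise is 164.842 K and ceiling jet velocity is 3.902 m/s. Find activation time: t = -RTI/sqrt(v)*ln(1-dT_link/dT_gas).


dT_link/dT_gas = 0.19158
ln(1 - 0.19158) = -0.21268
t = -60.957 / sqrt(3.902) * -0.21268 = 6.5630 s

6.5630 s


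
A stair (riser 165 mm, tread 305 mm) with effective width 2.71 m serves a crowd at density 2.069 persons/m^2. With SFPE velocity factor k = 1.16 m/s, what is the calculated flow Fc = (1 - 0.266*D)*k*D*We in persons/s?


1 - 0.266*D = 1 - 0.266*2.069 = 0.44965
Fs = 0.44965 * 1.16 * 2.069 = 1.0792 persons/(s*m)
Fc = 1.0792 * 2.71 = 2.9245 persons/s

2.9245 persons/s


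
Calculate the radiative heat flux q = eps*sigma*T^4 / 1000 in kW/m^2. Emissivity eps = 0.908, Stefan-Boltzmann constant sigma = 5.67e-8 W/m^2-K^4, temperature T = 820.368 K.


T^4 = 4.5293e+11
q = 0.908 * 5.67e-8 * 4.5293e+11 / 1000 = 23.319 kW/m^2

23.319 kW/m^2


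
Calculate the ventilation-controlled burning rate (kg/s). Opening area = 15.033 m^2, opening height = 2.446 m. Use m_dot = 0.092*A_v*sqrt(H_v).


sqrt(H_v) = 1.5640
m_dot = 0.092 * 15.033 * 1.5640 = 2.1630 kg/s

2.1630 kg/s


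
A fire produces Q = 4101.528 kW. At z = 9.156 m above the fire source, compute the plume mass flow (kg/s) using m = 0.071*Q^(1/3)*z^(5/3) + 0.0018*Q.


Q^(1/3) = 16.007
z^(5/3) = 40.072
First term = 0.071 * 16.007 * 40.072 = 45.542
Second term = 0.0018 * 4101.528 = 7.3828
m = 52.925 kg/s

52.925 kg/s


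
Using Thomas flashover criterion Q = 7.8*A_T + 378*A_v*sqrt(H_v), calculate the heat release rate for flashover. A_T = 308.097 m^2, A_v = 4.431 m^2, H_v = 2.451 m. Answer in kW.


7.8*A_T = 2403.2
sqrt(H_v) = 1.5656
378*A_v*sqrt(H_v) = 2622.2
Q = 2403.2 + 2622.2 = 5025.4 kW

5025.4 kW


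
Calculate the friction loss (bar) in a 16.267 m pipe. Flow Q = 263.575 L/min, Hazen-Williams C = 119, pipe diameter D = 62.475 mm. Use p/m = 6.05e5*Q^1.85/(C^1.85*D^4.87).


Q^1.85 = 30107
C^1.85 = 6914.5
D^4.87 = 5.5602e+08
p/m = 0.0047378 bar/m
p_total = 0.0047378 * 16.267 = 0.077070 bar

0.077070 bar


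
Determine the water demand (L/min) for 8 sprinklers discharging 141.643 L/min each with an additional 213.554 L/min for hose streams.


Sprinkler demand = 8 * 141.643 = 1133.144 L/min
Total = 1133.144 + 213.554 = 1346.698 L/min

1346.698 L/min


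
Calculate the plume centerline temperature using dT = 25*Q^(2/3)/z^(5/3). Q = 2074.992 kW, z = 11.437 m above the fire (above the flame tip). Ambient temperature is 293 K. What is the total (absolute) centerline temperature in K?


Q^(2/3) = 162.68
z^(5/3) = 58.057
dT = 25 * 162.68 / 58.057 = 70.054 K
T = 293 + 70.054 = 363.05 K

363.05 K


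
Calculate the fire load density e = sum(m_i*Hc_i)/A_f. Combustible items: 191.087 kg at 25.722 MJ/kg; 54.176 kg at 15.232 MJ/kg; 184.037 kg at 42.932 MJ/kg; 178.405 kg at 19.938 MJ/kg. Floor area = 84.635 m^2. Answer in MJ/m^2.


Total energy = 191.087*25.722 + 54.176*15.232 + 184.037*42.932 + 178.405*19.938
= 4915.140 + 825.2088 + 7901.076 + 3557.039
= 17198.46 MJ
e = 17198.46 / 84.635 = 203.21 MJ/m^2

203.21 MJ/m^2


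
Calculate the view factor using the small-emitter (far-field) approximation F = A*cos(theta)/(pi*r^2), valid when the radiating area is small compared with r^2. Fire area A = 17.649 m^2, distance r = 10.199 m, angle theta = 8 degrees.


cos(8 deg) = 0.99027
pi*r^2 = 326.79
F = 17.649 * 0.99027 / 326.79 = 0.053482

0.053482


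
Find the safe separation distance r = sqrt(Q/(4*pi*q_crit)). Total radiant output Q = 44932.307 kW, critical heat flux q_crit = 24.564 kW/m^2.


4*pi*q_crit = 308.68
Q/(4*pi*q_crit) = 145.56
r = sqrt(145.56) = 12.065 m

12.065 m


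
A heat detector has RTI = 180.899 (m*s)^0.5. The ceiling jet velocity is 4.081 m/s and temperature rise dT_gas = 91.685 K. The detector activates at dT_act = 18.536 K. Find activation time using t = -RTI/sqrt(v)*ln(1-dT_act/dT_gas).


dT_act/dT_gas = 0.20217
ln(1 - 0.20217) = -0.22586
t = -180.899 / sqrt(4.081) * -0.22586 = 20.225 s

20.225 s


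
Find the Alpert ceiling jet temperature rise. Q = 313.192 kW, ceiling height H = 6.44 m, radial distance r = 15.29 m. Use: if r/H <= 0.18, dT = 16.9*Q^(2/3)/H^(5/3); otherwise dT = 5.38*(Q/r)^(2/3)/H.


r/H = 15.29 / 6.44 = 2.3742
r/H > 0.18, so dT = 5.38*(Q/r)^(2/3)/H
Q/r = 20.483
(Q/r)^(2/3) = 7.4863
dT = 5.38 * 7.4863 / 6.44 = 6.2541 K

6.2541 K


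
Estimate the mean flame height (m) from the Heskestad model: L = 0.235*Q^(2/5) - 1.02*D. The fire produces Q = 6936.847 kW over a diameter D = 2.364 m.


Q^(2/5) = 34.393
0.235 * Q^(2/5) = 8.0823
1.02 * D = 2.4113
L = 5.6710 m

5.6710 m


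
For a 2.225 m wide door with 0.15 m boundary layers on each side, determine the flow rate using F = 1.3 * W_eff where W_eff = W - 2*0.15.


W_eff = 2.225 - 0.30 = 1.925 m
F = 1.3 * 1.925 = 2.5025 persons/s

2.5025 persons/s


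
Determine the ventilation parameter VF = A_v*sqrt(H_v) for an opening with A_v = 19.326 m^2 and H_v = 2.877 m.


sqrt(H_v) = 1.6962
VF = 19.326 * 1.6962 = 32.780 m^(5/2)

32.780 m^(5/2)


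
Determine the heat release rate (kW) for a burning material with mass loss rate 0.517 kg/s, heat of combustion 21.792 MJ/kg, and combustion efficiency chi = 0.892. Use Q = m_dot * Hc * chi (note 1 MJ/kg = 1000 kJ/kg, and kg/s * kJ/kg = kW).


Hc = 21.792 MJ/kg = 21.792 * 1000 kJ/kg = 21792 kJ/kg
Q = 0.517 kg/s * 21792 kJ/kg * 0.892 = 10050 kW

10050 kW


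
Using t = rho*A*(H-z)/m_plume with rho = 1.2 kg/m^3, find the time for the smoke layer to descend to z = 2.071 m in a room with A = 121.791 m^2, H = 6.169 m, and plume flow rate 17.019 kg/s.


H - z = 4.098 m
t = 1.2 * 121.791 * 4.098 / 17.019 = 35.191 s

35.191 s


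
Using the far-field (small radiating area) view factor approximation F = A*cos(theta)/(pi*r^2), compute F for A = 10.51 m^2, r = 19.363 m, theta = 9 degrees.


cos(9 deg) = 0.98769
pi*r^2 = 1177.9
F = 10.51 * 0.98769 / 1177.9 = 0.0088131

0.0088131


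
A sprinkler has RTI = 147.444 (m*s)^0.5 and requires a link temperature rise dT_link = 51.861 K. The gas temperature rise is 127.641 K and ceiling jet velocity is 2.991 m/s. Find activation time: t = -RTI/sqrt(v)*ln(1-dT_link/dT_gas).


dT_link/dT_gas = 0.40630
ln(1 - 0.40630) = -0.52139
t = -147.444 / sqrt(2.991) * -0.52139 = 44.451 s

44.451 s


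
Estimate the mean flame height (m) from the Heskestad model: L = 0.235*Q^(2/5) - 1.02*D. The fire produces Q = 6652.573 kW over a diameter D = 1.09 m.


Q^(2/5) = 33.822
0.235 * Q^(2/5) = 7.9481
1.02 * D = 1.1118
L = 6.8363 m

6.8363 m


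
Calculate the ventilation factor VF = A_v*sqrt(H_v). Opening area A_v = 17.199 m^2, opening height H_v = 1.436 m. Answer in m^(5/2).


sqrt(H_v) = 1.1983
VF = 17.199 * 1.1983 = 20.610 m^(5/2)

20.610 m^(5/2)


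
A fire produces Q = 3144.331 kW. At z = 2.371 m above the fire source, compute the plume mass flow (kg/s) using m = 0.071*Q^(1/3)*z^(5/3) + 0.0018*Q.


Q^(1/3) = 14.650
z^(5/3) = 4.2159
First term = 0.071 * 14.650 * 4.2159 = 4.3852
Second term = 0.0018 * 3144.331 = 5.6598
m = 10.045 kg/s

10.045 kg/s


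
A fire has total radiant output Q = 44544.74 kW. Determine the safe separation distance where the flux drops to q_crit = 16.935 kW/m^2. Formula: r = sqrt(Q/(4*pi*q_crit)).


4*pi*q_crit = 212.81
Q/(4*pi*q_crit) = 209.32
r = sqrt(209.32) = 14.468 m

14.468 m


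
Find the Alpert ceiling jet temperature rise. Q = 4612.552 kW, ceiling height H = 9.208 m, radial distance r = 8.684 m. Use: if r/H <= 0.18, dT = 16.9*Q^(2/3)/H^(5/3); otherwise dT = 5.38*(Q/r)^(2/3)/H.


r/H = 8.684 / 9.208 = 0.94309
r/H > 0.18, so dT = 5.38*(Q/r)^(2/3)/H
Q/r = 531.16
(Q/r)^(2/3) = 65.586
dT = 5.38 * 65.586 / 9.208 = 38.321 K

38.321 K


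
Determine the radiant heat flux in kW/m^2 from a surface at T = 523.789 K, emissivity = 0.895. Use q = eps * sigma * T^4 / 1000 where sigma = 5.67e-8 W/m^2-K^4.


T^4 = 7.5271e+10
q = 0.895 * 5.67e-8 * 7.5271e+10 / 1000 = 3.8197 kW/m^2

3.8197 kW/m^2


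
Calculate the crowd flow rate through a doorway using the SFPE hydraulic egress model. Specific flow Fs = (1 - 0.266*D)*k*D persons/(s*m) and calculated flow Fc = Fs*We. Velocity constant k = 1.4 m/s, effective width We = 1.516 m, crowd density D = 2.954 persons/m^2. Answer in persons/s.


1 - 0.266*D = 1 - 0.266*2.954 = 0.21424
Fs = 0.21424 * 1.4 * 2.954 = 0.88599 persons/(s*m)
Fc = 0.88599 * 1.516 = 1.3432 persons/s

1.3432 persons/s


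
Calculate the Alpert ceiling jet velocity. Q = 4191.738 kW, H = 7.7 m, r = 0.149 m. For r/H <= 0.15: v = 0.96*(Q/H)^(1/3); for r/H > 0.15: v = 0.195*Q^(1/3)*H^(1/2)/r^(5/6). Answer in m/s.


r/H = 0.149 / 7.7 = 0.019351
r/H <= 0.15, so v = 0.96*(Q/H)^(1/3)
Q/H = 544.38
(Q/H)^(1/3) = 8.1652
v = 0.96 * 8.1652 = 7.8386 m/s

7.8386 m/s


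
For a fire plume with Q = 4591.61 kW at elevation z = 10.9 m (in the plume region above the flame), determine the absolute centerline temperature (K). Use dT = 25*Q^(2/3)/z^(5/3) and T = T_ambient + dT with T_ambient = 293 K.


Q^(2/3) = 276.25
z^(5/3) = 53.585
dT = 25 * 276.25 / 53.585 = 128.89 K
T = 293 + 128.89 = 421.89 K

421.89 K


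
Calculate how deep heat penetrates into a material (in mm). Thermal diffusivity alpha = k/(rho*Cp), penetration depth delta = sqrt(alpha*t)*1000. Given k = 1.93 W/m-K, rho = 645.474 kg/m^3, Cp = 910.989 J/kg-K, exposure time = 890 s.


alpha = 1.93 / (645.474 * 910.989) = 3.2822e-06 m^2/s
alpha * t = 0.0029212
delta = sqrt(0.0029212) * 1000 = 54.048 mm

54.048 mm


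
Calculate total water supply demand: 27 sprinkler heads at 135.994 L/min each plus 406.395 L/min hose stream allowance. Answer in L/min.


Sprinkler demand = 27 * 135.994 = 3671.838 L/min
Total = 3671.838 + 406.395 = 4078.233 L/min

4078.233 L/min


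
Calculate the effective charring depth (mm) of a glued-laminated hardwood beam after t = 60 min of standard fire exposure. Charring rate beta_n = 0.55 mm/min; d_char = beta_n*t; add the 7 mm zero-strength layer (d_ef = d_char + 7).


d_char = 0.55 * 60 = 33 mm
d_ef = 33 + 1.0*7 = 40 mm

40 mm


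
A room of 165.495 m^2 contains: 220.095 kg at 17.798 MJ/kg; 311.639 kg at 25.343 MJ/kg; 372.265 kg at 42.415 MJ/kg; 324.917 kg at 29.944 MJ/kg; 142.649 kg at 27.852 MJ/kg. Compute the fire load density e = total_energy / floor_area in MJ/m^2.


Total energy = 220.095*17.798 + 311.639*25.343 + 372.265*42.415 + 324.917*29.944 + 142.649*27.852
= 3917.251 + 7897.867 + 15789.62 + 9729.315 + 3973.060
= 41307.11 MJ
e = 41307.11 / 165.495 = 249.60 MJ/m^2

249.60 MJ/m^2


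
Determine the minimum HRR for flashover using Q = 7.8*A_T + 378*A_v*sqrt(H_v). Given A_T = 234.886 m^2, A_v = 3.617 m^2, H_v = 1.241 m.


7.8*A_T = 1832.1
sqrt(H_v) = 1.1140
378*A_v*sqrt(H_v) = 1523.1
Q = 1832.1 + 1523.1 = 3355.2 kW

3355.2 kW


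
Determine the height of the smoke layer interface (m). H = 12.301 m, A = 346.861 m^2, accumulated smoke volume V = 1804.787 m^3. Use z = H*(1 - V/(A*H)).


V/(A*H) = 0.42299
1 - 0.42299 = 0.57701
z = 12.301 * 0.57701 = 7.0978 m

7.0978 m


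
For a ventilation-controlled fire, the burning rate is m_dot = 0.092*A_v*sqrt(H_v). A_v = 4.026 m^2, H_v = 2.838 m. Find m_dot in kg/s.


sqrt(H_v) = 1.6846
m_dot = 0.092 * 4.026 * 1.6846 = 0.62398 kg/s

0.62398 kg/s


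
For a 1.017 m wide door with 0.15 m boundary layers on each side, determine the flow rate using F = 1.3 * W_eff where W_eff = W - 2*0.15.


W_eff = 1.017 - 0.30 = 0.717 m
F = 1.3 * 0.717 = 0.93210 persons/s

0.93210 persons/s


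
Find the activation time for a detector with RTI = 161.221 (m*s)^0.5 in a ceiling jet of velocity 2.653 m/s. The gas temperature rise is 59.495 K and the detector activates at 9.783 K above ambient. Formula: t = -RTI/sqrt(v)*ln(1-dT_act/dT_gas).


dT_act/dT_gas = 0.16443
ln(1 - 0.16443) = -0.17965
t = -161.221 / sqrt(2.653) * -0.17965 = 17.782 s

17.782 s


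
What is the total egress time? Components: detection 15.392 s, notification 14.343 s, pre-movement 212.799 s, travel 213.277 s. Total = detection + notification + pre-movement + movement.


Total = 15.392 + 14.343 + 212.799 + 213.277 = 455.811 s

455.811 s


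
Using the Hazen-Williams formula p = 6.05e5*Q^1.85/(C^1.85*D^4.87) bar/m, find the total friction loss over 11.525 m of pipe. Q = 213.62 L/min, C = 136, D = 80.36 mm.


Q^1.85 = 20410
C^1.85 = 8852.1
D^4.87 = 1.8947e+09
p/m = 0.00073621 bar/m
p_total = 0.00073621 * 11.525 = 0.0084848 bar

0.0084848 bar


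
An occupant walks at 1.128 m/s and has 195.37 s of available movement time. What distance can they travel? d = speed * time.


d = 1.128 * 195.37 = 220.38 m

220.38 m


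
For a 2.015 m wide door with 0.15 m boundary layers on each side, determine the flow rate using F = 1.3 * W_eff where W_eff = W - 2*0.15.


W_eff = 2.015 - 0.30 = 1.715 m
F = 1.3 * 1.715 = 2.2295 persons/s

2.2295 persons/s


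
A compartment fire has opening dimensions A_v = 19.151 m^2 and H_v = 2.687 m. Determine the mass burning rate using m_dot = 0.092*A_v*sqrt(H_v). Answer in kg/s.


sqrt(H_v) = 1.6392
m_dot = 0.092 * 19.151 * 1.6392 = 2.8881 kg/s

2.8881 kg/s


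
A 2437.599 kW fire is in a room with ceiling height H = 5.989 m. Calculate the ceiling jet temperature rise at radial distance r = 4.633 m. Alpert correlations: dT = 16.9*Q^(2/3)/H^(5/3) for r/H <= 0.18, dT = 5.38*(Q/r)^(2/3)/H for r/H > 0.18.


r/H = 4.633 / 5.989 = 0.77358
r/H > 0.18, so dT = 5.38*(Q/r)^(2/3)/H
Q/r = 526.14
(Q/r)^(2/3) = 65.173
dT = 5.38 * 65.173 / 5.989 = 58.546 K

58.546 K


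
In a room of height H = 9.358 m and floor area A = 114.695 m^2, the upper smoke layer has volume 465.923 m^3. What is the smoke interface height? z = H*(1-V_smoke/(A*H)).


V/(A*H) = 0.43410
1 - 0.43410 = 0.56590
z = 9.358 * 0.56590 = 5.2957 m

5.2957 m


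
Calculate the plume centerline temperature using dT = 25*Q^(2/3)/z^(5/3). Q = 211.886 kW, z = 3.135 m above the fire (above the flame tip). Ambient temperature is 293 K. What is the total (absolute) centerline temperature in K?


Q^(2/3) = 35.541
z^(5/3) = 6.7153
dT = 25 * 35.541 / 6.7153 = 132.32 K
T = 293 + 132.32 = 425.32 K

425.32 K


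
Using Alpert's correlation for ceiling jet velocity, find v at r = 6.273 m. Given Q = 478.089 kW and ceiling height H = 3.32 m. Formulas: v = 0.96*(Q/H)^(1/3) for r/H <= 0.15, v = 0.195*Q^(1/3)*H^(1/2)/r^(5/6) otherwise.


r/H = 6.273 / 3.32 = 1.8895
r/H > 0.15, so v = 0.195*Q^(1/3)*H^(1/2)/r^(5/6)
Q^(1/3) = 7.8193
H^(1/2) = 1.8221
r^(5/6) = 4.6192
v = 0.195 * 7.8193 * 1.8221 / 4.6192 = 0.60147 m/s

0.60147 m/s


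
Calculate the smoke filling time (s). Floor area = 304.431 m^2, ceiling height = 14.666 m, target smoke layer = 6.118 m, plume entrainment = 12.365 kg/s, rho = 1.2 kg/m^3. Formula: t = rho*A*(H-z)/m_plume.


H - z = 8.548 m
t = 1.2 * 304.431 * 8.548 / 12.365 = 252.55 s

252.55 s


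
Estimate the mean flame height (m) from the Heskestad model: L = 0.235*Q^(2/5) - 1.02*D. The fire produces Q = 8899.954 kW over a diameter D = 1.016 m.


Q^(2/5) = 37.998
0.235 * Q^(2/5) = 8.9294
1.02 * D = 1.0363
L = 7.8931 m

7.8931 m


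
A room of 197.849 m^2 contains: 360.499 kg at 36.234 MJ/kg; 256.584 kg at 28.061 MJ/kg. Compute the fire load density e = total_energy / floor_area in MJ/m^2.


Total energy = 360.499*36.234 + 256.584*28.061
= 13062.32 + 7200.004
= 20262.32 MJ
e = 20262.32 / 197.849 = 102.41 MJ/m^2

102.41 MJ/m^2


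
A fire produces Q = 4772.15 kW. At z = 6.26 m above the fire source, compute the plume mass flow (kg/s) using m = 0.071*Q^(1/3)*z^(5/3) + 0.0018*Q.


Q^(1/3) = 16.836
z^(5/3) = 21.263
First term = 0.071 * 16.836 * 21.263 = 25.417
Second term = 0.0018 * 4772.15 = 8.5899
m = 34.007 kg/s

34.007 kg/s


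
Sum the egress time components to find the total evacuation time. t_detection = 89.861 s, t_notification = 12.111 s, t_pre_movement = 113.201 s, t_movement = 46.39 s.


Total = 89.861 + 12.111 + 113.201 + 46.39 = 261.563 s

261.563 s


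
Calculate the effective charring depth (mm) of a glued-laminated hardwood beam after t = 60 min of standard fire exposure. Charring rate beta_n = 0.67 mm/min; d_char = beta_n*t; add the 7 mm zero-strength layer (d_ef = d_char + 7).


d_char = 0.67 * 60 = 40.2 mm
d_ef = 40.2 + 1.0*7 = 47.2 mm

47.2 mm


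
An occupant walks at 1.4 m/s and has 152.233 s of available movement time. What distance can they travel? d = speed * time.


d = 1.4 * 152.233 = 213.13 m

213.13 m


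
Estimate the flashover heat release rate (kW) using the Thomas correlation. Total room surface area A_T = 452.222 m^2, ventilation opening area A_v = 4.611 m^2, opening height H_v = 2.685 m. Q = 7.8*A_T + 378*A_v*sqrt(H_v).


7.8*A_T = 3527.3
sqrt(H_v) = 1.6386
378*A_v*sqrt(H_v) = 2856.0
Q = 3527.3 + 2856.0 = 6383.3 kW

6383.3 kW


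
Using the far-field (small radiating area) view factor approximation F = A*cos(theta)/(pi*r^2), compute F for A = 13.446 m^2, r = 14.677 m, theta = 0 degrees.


cos(0 deg) = 1
pi*r^2 = 676.74
F = 13.446 * 1 / 676.74 = 0.019869

0.019869


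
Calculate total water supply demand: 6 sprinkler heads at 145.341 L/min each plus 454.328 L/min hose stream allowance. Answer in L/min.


Sprinkler demand = 6 * 145.341 = 872.046 L/min
Total = 872.046 + 454.328 = 1326.374 L/min

1326.374 L/min


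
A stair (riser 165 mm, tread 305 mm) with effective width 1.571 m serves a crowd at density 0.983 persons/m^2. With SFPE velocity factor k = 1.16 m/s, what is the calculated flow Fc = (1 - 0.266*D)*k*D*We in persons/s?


1 - 0.266*D = 1 - 0.266*0.983 = 0.73852
Fs = 0.73852 * 1.16 * 0.983 = 0.84212 persons/(s*m)
Fc = 0.84212 * 1.571 = 1.3230 persons/s

1.3230 persons/s


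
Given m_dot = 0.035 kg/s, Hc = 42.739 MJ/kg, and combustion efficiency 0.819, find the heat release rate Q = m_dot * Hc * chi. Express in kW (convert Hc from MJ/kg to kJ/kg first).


Hc = 42.739 MJ/kg = 42.739 * 1000 kJ/kg = 42739 kJ/kg
Q = 0.035 kg/s * 42739 kJ/kg * 0.819 = 1225.1 kW

1225.1 kW


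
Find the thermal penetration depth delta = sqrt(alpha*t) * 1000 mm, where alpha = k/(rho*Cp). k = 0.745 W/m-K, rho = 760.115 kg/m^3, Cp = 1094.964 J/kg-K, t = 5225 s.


alpha = 0.745 / (760.115 * 1094.964) = 8.9511e-07 m^2/s
alpha * t = 0.0046770
delta = sqrt(0.0046770) * 1000 = 68.388 mm

68.388 mm


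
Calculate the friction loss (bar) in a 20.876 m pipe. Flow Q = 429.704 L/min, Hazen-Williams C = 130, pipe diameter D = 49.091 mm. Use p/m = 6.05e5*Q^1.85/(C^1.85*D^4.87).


Q^1.85 = 74364
C^1.85 = 8143.2
D^4.87 = 1.7186e+08
p/m = 0.032147 bar/m
p_total = 0.032147 * 20.876 = 0.67111 bar

0.67111 bar


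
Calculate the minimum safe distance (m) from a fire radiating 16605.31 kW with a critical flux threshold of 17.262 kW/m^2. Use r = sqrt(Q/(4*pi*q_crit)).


4*pi*q_crit = 216.92
Q/(4*pi*q_crit) = 76.550
r = sqrt(76.550) = 8.7493 m

8.7493 m


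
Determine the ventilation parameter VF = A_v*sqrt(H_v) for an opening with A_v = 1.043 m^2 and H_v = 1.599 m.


sqrt(H_v) = 1.2645
VF = 1.043 * 1.2645 = 1.3189 m^(5/2)

1.3189 m^(5/2)


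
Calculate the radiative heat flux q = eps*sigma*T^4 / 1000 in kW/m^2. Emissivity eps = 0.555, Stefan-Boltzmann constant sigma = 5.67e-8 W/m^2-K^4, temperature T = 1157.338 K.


T^4 = 1.7941e+12
q = 0.555 * 5.67e-8 * 1.7941e+12 / 1000 = 56.457 kW/m^2

56.457 kW/m^2


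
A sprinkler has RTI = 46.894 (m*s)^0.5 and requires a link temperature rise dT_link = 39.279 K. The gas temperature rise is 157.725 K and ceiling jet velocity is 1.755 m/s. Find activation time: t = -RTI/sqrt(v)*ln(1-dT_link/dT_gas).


dT_link/dT_gas = 0.24903
ln(1 - 0.24903) = -0.28640
t = -46.894 / sqrt(1.755) * -0.28640 = 10.138 s

10.138 s


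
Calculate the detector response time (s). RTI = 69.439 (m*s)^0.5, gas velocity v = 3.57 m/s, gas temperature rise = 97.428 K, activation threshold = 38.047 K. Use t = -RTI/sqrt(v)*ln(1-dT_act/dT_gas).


dT_act/dT_gas = 0.39051
ln(1 - 0.39051) = -0.49514
t = -69.439 / sqrt(3.57) * -0.49514 = 18.197 s

18.197 s


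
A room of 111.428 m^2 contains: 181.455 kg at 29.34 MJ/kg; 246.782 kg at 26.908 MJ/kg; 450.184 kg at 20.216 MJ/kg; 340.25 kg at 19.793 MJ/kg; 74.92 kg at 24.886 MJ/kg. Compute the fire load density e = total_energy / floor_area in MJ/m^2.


Total energy = 181.455*29.34 + 246.782*26.908 + 450.184*20.216 + 340.25*19.793 + 74.92*24.886
= 5323.890 + 6640.410 + 9100.920 + 6734.568 + 1864.459
= 29664.25 MJ
e = 29664.25 / 111.428 = 266.22 MJ/m^2

266.22 MJ/m^2


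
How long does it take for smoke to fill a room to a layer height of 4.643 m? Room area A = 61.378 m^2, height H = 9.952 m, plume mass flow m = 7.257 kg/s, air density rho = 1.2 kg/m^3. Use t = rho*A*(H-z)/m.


H - z = 5.309 m
t = 1.2 * 61.378 * 5.309 / 7.257 = 53.883 s

53.883 s


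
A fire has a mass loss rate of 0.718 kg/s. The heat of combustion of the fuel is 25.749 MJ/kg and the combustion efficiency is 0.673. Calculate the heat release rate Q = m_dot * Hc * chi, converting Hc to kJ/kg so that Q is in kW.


Hc = 25.749 MJ/kg = 25.749 * 1000 kJ/kg = 25749 kJ/kg
Q = 0.718 kg/s * 25749 kJ/kg * 0.673 = 12442 kW

12442 kW


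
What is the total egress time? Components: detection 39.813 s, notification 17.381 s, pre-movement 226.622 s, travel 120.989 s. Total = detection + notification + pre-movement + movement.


Total = 39.813 + 17.381 + 226.622 + 120.989 = 404.805 s

404.805 s


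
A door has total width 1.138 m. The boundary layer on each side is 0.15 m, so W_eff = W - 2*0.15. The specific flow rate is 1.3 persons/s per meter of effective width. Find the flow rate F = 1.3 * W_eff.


W_eff = 1.138 - 0.30 = 0.838 m
F = 1.3 * 0.838 = 1.0894 persons/s

1.0894 persons/s


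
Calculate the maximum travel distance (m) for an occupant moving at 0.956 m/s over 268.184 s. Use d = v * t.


d = 0.956 * 268.184 = 256.38 m

256.38 m


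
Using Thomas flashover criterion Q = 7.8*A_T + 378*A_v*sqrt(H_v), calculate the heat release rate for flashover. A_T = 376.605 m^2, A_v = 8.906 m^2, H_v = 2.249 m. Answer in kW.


7.8*A_T = 2937.519
sqrt(H_v) = 1.4997
378*A_v*sqrt(H_v) = 5048.6
Q = 2937.519 + 5048.6 = 7986.1 kW

7986.1 kW


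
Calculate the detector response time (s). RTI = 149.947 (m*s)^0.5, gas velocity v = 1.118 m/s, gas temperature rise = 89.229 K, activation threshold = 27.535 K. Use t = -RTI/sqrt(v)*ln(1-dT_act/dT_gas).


dT_act/dT_gas = 0.30859
ln(1 - 0.30859) = -0.36902
t = -149.947 / sqrt(1.118) * -0.36902 = 52.332 s

52.332 s


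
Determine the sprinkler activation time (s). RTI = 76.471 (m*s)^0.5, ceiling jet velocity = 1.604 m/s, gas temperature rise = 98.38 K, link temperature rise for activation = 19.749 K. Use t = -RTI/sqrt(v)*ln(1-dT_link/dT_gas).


dT_link/dT_gas = 0.20074
ln(1 - 0.20074) = -0.22407
t = -76.471 / sqrt(1.604) * -0.22407 = 13.529 s

13.529 s


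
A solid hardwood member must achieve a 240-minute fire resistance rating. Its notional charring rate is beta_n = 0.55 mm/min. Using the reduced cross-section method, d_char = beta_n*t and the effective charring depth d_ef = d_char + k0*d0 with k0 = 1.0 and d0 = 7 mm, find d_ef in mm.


d_char = 0.55 * 240 = 132 mm
d_ef = 132 + 1.0*7 = 139 mm

139 mm


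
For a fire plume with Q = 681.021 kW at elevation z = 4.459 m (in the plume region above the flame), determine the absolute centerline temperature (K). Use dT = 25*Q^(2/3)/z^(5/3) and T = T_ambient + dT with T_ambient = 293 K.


Q^(2/3) = 77.406
z^(5/3) = 12.080
dT = 25 * 77.406 / 12.080 = 160.20 K
T = 293 + 160.20 = 453.20 K

453.20 K


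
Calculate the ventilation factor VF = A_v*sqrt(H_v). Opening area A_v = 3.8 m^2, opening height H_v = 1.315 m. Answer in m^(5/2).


sqrt(H_v) = 1.1467
VF = 3.8 * 1.1467 = 4.3576 m^(5/2)

4.3576 m^(5/2)


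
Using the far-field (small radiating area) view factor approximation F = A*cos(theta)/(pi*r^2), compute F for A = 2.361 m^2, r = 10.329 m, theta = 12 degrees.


cos(12 deg) = 0.97815
pi*r^2 = 335.17
F = 2.361 * 0.97815 / 335.17 = 0.0068902

0.0068902


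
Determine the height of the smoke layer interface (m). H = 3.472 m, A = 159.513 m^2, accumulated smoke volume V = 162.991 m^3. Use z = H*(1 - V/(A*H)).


V/(A*H) = 0.29430
1 - 0.29430 = 0.70570
z = 3.472 * 0.70570 = 2.4502 m

2.4502 m


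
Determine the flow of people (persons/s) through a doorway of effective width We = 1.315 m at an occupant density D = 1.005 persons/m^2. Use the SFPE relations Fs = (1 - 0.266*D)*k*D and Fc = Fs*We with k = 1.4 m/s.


1 - 0.266*D = 1 - 0.266*1.005 = 0.73267
Fs = 0.73267 * 1.4 * 1.005 = 1.0309 persons/(s*m)
Fc = 1.0309 * 1.315 = 1.3556 persons/s

1.3556 persons/s


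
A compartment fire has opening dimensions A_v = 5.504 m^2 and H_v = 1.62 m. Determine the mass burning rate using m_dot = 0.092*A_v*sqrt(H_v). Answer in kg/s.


sqrt(H_v) = 1.2728
m_dot = 0.092 * 5.504 * 1.2728 = 0.64450 kg/s

0.64450 kg/s


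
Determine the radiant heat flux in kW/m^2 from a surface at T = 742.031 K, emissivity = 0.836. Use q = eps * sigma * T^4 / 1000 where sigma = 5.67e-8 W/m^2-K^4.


T^4 = 3.0317e+11
q = 0.836 * 5.67e-8 * 3.0317e+11 / 1000 = 14.371 kW/m^2

14.371 kW/m^2


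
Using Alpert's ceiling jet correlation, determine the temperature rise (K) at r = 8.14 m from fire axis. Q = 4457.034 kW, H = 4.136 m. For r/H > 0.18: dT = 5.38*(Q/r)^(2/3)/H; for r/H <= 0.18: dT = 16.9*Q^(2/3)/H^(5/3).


r/H = 8.14 / 4.136 = 1.9681
r/H > 0.18, so dT = 5.38*(Q/r)^(2/3)/H
Q/r = 547.55
(Q/r)^(2/3) = 66.929
dT = 5.38 * 66.929 / 4.136 = 87.059 K

87.059 K


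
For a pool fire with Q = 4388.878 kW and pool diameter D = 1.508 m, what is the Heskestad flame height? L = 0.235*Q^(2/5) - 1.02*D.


Q^(2/5) = 28.638
0.235 * Q^(2/5) = 6.7299
1.02 * D = 1.5382
L = 5.1918 m

5.1918 m


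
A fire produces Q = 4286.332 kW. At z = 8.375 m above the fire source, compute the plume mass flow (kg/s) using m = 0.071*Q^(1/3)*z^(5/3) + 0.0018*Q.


Q^(1/3) = 16.244
z^(5/3) = 34.539
First term = 0.071 * 16.244 * 34.539 = 39.835
Second term = 0.0018 * 4286.332 = 7.7154
m = 47.550 kg/s

47.550 kg/s


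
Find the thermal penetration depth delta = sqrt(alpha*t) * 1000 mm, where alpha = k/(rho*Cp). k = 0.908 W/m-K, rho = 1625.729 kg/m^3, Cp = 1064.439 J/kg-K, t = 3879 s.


alpha = 0.908 / (1625.729 * 1064.439) = 5.2471e-07 m^2/s
alpha * t = 0.0020353
delta = sqrt(0.0020353) * 1000 = 45.115 mm

45.115 mm


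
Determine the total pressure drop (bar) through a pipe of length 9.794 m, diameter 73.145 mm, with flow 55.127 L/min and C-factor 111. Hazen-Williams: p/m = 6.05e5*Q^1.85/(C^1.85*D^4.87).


Q^1.85 = 1665.4
C^1.85 = 6079.2
D^4.87 = 1.1983e+09
p/m = 0.00013831 bar/m
p_total = 0.00013831 * 9.794 = 0.0013546 bar

0.0013546 bar


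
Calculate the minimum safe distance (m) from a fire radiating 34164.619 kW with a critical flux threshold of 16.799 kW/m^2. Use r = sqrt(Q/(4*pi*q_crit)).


4*pi*q_crit = 211.10
Q/(4*pi*q_crit) = 161.84
r = sqrt(161.84) = 12.722 m

12.722 m


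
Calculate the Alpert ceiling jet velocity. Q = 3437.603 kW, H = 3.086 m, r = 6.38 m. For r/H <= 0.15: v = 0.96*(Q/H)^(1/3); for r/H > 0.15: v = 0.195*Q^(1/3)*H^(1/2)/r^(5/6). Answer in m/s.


r/H = 6.38 / 3.086 = 2.0674
r/H > 0.15, so v = 0.195*Q^(1/3)*H^(1/2)/r^(5/6)
Q^(1/3) = 15.092
H^(1/2) = 1.7567
r^(5/6) = 4.6847
v = 0.195 * 15.092 * 1.7567 / 4.6847 = 1.1036 m/s

1.1036 m/s


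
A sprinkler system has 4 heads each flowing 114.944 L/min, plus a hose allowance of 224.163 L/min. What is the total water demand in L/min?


Sprinkler demand = 4 * 114.944 = 459.776 L/min
Total = 459.776 + 224.163 = 683.939 L/min

683.939 L/min


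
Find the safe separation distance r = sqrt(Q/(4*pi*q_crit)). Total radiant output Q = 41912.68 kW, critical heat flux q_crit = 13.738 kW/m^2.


4*pi*q_crit = 172.64
Q/(4*pi*q_crit) = 242.78
r = sqrt(242.78) = 15.581 m

15.581 m


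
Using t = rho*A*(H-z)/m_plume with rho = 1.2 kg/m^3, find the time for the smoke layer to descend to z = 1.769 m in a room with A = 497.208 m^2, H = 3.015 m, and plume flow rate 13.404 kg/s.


H - z = 1.246 m
t = 1.2 * 497.208 * 1.246 / 13.404 = 55.463 s

55.463 s


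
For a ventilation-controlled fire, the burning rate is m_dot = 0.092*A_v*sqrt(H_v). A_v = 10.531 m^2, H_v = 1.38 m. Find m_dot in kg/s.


sqrt(H_v) = 1.1747
m_dot = 0.092 * 10.531 * 1.1747 = 1.1381 kg/s

1.1381 kg/s


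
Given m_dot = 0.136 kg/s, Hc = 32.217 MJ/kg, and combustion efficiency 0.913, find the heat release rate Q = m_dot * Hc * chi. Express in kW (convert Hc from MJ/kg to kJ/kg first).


Hc = 32.217 MJ/kg = 32.217 * 1000 kJ/kg = 32217 kJ/kg
Q = 0.136 kg/s * 32217 kJ/kg * 0.913 = 4000.3 kW

4000.3 kW


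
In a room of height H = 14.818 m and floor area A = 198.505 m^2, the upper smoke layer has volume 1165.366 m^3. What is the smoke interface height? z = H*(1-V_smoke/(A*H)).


V/(A*H) = 0.39619
1 - 0.39619 = 0.60381
z = 14.818 * 0.60381 = 8.9473 m

8.9473 m


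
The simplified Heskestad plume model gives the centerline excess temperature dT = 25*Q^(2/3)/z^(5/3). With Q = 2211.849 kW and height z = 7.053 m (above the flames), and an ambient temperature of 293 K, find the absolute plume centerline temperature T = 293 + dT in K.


Q^(2/3) = 169.76
z^(5/3) = 25.939
dT = 25 * 169.76 / 25.939 = 163.61 K
T = 293 + 163.61 = 456.61 K

456.61 K


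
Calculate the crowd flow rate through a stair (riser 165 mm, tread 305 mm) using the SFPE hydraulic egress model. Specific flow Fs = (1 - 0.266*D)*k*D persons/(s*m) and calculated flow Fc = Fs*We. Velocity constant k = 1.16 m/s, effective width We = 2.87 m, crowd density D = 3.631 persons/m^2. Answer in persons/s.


1 - 0.266*D = 1 - 0.266*3.631 = 0.034154
Fs = 0.034154 * 1.16 * 3.631 = 0.14386 persons/(s*m)
Fc = 0.14386 * 2.87 = 0.41286 persons/s

0.41286 persons/s


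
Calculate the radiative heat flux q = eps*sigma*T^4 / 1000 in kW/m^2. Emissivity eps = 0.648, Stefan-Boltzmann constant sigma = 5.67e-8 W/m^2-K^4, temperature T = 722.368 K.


T^4 = 2.7229e+11
q = 0.648 * 5.67e-8 * 2.7229e+11 / 1000 = 10.004 kW/m^2

10.004 kW/m^2


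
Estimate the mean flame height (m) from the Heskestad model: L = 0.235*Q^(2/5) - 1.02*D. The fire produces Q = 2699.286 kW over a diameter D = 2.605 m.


Q^(2/5) = 23.578
0.235 * Q^(2/5) = 5.5407
1.02 * D = 2.6571
L = 2.8836 m

2.8836 m


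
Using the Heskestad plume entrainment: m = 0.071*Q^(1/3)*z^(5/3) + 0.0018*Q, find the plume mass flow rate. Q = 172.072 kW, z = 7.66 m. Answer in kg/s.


Q^(1/3) = 5.5621
z^(5/3) = 29.766
First term = 0.071 * 5.5621 * 29.766 = 11.755
Second term = 0.0018 * 172.072 = 0.30973
m = 12.064 kg/s

12.064 kg/s


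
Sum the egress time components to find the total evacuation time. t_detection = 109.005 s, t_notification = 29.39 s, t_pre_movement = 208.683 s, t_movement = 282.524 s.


Total = 109.005 + 29.39 + 208.683 + 282.524 = 629.602 s

629.602 s


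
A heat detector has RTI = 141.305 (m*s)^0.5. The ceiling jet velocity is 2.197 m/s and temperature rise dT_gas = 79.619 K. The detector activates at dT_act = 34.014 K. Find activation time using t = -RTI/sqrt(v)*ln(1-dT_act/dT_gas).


dT_act/dT_gas = 0.42721
ln(1 - 0.42721) = -0.55724
t = -141.305 / sqrt(2.197) * -0.55724 = 53.123 s

53.123 s


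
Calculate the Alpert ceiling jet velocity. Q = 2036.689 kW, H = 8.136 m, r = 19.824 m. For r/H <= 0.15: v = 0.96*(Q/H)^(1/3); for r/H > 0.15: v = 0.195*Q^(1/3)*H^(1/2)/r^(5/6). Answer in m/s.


r/H = 19.824 / 8.136 = 2.4366
r/H > 0.15, so v = 0.195*Q^(1/3)*H^(1/2)/r^(5/6)
Q^(1/3) = 12.676
H^(1/2) = 2.8524
r^(5/6) = 12.050
v = 0.195 * 12.676 * 2.8524 / 12.050 = 0.58509 m/s

0.58509 m/s


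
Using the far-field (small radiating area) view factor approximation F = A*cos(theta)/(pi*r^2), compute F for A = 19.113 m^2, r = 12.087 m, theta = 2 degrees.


cos(2 deg) = 0.99939
pi*r^2 = 458.97
F = 19.113 * 0.99939 / 458.97 = 0.041618

0.041618


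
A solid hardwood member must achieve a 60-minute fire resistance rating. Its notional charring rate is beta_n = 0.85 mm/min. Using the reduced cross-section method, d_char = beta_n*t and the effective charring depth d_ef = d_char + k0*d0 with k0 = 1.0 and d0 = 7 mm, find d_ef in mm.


d_char = 0.85 * 60 = 51 mm
d_ef = 51 + 1.0*7 = 58 mm

58 mm


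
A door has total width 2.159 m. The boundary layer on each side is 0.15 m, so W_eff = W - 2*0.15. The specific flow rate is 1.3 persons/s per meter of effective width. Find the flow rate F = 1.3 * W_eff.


W_eff = 2.159 - 0.30 = 1.859 m
F = 1.3 * 1.859 = 2.4167 persons/s

2.4167 persons/s


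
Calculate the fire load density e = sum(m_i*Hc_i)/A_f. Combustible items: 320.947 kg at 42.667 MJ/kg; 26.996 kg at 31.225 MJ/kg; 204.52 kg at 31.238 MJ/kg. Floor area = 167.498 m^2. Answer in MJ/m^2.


Total energy = 320.947*42.667 + 26.996*31.225 + 204.52*31.238
= 13693.85 + 842.9501 + 6388.796
= 20925.59 MJ
e = 20925.59 / 167.498 = 124.93 MJ/m^2

124.93 MJ/m^2


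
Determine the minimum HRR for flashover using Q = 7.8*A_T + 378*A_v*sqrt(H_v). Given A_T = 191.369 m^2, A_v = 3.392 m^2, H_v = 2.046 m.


7.8*A_T = 1492.7
sqrt(H_v) = 1.4304
378*A_v*sqrt(H_v) = 1834.0
Q = 1492.7 + 1834.0 = 3326.7 kW

3326.7 kW


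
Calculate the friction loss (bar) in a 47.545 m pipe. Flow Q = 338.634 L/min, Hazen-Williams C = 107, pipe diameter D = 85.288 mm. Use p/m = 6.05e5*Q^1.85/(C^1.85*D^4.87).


Q^1.85 = 47863
C^1.85 = 5680.2
D^4.87 = 2.5318e+09
p/m = 0.0020136 bar/m
p_total = 0.0020136 * 47.545 = 0.095737 bar

0.095737 bar


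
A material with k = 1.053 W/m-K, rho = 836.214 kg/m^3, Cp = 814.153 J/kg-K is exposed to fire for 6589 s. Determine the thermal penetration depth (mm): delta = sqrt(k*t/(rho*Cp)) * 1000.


alpha = 1.053 / (836.214 * 814.153) = 1.5467e-06 m^2/s
alpha * t = 0.010191
delta = sqrt(0.010191) * 1000 = 100.95 mm

100.95 mm


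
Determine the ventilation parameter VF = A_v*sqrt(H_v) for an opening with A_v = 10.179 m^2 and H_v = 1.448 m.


sqrt(H_v) = 1.2033
VF = 10.179 * 1.2033 = 12.249 m^(5/2)

12.249 m^(5/2)


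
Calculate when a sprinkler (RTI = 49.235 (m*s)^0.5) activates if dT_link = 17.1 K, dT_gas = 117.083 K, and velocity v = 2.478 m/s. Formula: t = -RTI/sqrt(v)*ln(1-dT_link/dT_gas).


dT_link/dT_gas = 0.14605
ln(1 - 0.14605) = -0.15788
t = -49.235 / sqrt(2.478) * -0.15788 = 4.9381 s

4.9381 s


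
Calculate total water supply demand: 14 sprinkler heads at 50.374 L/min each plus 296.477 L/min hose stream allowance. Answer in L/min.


Sprinkler demand = 14 * 50.374 = 705.236 L/min
Total = 705.236 + 296.477 = 1001.713 L/min

1001.713 L/min


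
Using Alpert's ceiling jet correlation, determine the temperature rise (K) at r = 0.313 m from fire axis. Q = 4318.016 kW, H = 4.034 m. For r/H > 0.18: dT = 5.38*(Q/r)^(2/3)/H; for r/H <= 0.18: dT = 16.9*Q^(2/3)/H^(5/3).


r/H = 0.313 / 4.034 = 0.077590
r/H <= 0.18, so dT = 16.9*Q^(2/3)/H^(5/3)
Q^(2/3) = 265.17
H^(5/3) = 10.223
dT = 16.9 * 265.17 / 10.223 = 438.38 K

438.38 K


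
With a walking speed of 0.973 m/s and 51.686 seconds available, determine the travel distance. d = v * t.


d = 0.973 * 51.686 = 50.290 m

50.290 m


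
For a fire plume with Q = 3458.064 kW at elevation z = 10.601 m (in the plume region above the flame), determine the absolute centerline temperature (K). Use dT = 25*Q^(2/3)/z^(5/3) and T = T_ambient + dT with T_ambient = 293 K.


Q^(2/3) = 228.68
z^(5/3) = 51.158
dT = 25 * 228.68 / 51.158 = 111.75 K
T = 293 + 111.75 = 404.75 K

404.75 K


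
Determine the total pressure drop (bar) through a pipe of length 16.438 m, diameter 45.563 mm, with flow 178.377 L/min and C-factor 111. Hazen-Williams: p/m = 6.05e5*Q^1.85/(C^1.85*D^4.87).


Q^1.85 = 14621
C^1.85 = 6079.2
D^4.87 = 1.1952e+08
p/m = 0.012174 bar/m
p_total = 0.012174 * 16.438 = 0.20012 bar

0.20012 bar


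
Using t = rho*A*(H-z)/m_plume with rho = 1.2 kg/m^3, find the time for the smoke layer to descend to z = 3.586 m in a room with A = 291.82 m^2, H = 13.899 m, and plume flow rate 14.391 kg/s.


H - z = 10.313 m
t = 1.2 * 291.82 * 10.313 / 14.391 = 250.95 s

250.95 s


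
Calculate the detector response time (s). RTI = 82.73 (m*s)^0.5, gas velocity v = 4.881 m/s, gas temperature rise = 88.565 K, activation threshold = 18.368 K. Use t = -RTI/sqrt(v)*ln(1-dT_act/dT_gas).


dT_act/dT_gas = 0.20740
ln(1 - 0.20740) = -0.23243
t = -82.73 / sqrt(4.881) * -0.23243 = 8.7037 s

8.7037 s


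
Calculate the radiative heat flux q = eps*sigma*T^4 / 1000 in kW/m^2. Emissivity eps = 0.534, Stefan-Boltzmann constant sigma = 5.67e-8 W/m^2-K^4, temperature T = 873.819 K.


T^4 = 5.8302e+11
q = 0.534 * 5.67e-8 * 5.8302e+11 / 1000 = 17.653 kW/m^2

17.653 kW/m^2


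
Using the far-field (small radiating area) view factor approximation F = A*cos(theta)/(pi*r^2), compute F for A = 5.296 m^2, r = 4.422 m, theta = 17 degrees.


cos(17 deg) = 0.95630
pi*r^2 = 61.431
F = 5.296 * 0.95630 / 61.431 = 0.082444

0.082444


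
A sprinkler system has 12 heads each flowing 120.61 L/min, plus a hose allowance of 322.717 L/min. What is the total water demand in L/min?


Sprinkler demand = 12 * 120.61 = 1447.32 L/min
Total = 1447.32 + 322.717 = 1770.037 L/min

1770.037 L/min


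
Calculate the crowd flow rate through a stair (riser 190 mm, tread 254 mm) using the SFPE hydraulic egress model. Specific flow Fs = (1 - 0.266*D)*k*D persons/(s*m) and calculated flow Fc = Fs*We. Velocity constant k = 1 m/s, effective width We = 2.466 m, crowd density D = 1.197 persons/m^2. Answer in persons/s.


1 - 0.266*D = 1 - 0.266*1.197 = 0.68160
Fs = 0.68160 * 1 * 1.197 = 0.81587 persons/(s*m)
Fc = 0.81587 * 2.466 = 2.0119 persons/s

2.0119 persons/s


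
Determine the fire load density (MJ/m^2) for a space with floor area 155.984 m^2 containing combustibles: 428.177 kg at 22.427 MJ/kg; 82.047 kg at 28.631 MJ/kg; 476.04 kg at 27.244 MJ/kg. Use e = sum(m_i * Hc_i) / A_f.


Total energy = 428.177*22.427 + 82.047*28.631 + 476.04*27.244
= 9602.726 + 2349.088 + 12969.23
= 24921.05 MJ
e = 24921.05 / 155.984 = 159.77 MJ/m^2

159.77 MJ/m^2


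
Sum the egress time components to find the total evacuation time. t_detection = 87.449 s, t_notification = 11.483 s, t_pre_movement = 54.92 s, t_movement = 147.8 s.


Total = 87.449 + 11.483 + 54.92 + 147.8 = 301.652 s

301.652 s


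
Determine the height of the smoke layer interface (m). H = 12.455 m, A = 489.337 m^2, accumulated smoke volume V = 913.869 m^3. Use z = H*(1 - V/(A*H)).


V/(A*H) = 0.14995
1 - 0.14995 = 0.85005
z = 12.455 * 0.85005 = 10.587 m

10.587 m


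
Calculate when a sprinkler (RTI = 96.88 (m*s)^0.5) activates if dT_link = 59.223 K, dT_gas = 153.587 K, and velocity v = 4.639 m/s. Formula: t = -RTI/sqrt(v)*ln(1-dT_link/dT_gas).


dT_link/dT_gas = 0.38560
ln(1 - 0.38560) = -0.48711
t = -96.88 / sqrt(4.639) * -0.48711 = 21.910 s

21.910 s


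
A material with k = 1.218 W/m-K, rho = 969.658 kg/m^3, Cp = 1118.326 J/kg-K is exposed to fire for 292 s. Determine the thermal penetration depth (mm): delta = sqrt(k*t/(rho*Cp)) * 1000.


alpha = 1.218 / (969.658 * 1118.326) = 1.1232e-06 m^2/s
alpha * t = 0.00032798
delta = sqrt(0.00032798) * 1000 = 18.110 mm

18.110 mm


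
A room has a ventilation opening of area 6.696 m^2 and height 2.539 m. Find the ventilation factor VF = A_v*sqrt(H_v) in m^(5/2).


sqrt(H_v) = 1.5934
VF = 6.696 * 1.5934 = 10.670 m^(5/2)

10.670 m^(5/2)
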